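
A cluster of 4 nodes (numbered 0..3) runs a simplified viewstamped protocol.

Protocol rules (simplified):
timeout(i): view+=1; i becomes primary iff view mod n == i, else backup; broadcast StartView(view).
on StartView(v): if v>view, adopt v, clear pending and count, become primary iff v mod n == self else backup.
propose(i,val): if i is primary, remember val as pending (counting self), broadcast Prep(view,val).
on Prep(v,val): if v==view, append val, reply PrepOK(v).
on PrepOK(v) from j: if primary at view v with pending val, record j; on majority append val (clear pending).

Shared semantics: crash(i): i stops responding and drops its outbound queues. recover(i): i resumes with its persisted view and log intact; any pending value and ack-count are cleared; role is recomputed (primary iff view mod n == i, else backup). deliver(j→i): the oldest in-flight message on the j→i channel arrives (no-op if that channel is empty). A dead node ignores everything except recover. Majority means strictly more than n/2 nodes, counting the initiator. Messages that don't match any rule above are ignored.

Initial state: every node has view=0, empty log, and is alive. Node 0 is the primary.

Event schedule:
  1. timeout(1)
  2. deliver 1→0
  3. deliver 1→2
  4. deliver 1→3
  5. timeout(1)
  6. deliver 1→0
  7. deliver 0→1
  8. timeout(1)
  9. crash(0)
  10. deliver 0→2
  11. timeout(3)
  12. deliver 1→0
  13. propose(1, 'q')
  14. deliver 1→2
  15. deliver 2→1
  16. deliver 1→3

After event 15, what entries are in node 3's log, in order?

after 1 — timeout(1): n1:prim/v1/[-]
after 2 — deliver 1→0: n0:back/v1/[-]
after 3 — deliver 1→2: n2:back/v1/[-]
after 4 — deliver 1→3: n3:back/v1/[-]
after 5 — timeout(1): n1:back/v2/[-]
after 6 — deliver 1→0: n0:back/v2/[-]
after 7 — deliver 0→1: ·
after 8 — timeout(1): n1:back/v3/[-]
after 9 — crash(0): n0:✗back/v2/[-]
after 10 — deliver 0→2: ·
after 11 — timeout(3): n3:back/v2/[-]
after 12 — deliver 1→0: ·
after 13 — propose(1,'q'): ·
after 14 — deliver 1→2: n2:prim/v2/[-]
after 15 — deliver 2→1: ·

empty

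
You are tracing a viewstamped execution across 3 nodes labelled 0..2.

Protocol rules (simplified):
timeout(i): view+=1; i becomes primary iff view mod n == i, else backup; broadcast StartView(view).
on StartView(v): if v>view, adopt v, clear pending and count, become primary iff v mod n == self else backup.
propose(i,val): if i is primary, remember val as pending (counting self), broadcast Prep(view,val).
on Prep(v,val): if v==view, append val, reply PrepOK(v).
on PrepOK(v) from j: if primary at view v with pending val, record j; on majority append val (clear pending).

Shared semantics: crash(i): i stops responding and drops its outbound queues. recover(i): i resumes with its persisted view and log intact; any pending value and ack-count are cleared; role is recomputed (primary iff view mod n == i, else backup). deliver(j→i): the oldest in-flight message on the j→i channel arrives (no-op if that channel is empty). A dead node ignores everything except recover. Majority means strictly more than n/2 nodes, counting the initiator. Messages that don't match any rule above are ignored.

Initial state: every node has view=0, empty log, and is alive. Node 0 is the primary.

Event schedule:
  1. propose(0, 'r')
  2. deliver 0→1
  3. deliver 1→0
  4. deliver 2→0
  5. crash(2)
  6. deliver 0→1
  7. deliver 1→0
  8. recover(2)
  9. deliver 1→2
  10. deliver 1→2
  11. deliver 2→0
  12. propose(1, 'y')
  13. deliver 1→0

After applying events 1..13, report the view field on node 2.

[1] propose(0,'r') → ∅
[2] deliver 0→1 → N1(back v0 [r])
[3] deliver 1→0 → N0(prim v0 [r])
[4] deliver 2→0 → ∅
[5] crash(2) → N2(✗back v0 [-])
[6] deliver 0→1 → ∅
[7] deliver 1→0 → ∅
[8] recover(2) → N2(back v0 [-])
[9] deliver 1→2 → ∅
[10] deliver 1→2 → ∅
[11] deliver 2→0 → ∅
[12] propose(1,'y') → ∅
[13] deliver 1→0 → ∅

0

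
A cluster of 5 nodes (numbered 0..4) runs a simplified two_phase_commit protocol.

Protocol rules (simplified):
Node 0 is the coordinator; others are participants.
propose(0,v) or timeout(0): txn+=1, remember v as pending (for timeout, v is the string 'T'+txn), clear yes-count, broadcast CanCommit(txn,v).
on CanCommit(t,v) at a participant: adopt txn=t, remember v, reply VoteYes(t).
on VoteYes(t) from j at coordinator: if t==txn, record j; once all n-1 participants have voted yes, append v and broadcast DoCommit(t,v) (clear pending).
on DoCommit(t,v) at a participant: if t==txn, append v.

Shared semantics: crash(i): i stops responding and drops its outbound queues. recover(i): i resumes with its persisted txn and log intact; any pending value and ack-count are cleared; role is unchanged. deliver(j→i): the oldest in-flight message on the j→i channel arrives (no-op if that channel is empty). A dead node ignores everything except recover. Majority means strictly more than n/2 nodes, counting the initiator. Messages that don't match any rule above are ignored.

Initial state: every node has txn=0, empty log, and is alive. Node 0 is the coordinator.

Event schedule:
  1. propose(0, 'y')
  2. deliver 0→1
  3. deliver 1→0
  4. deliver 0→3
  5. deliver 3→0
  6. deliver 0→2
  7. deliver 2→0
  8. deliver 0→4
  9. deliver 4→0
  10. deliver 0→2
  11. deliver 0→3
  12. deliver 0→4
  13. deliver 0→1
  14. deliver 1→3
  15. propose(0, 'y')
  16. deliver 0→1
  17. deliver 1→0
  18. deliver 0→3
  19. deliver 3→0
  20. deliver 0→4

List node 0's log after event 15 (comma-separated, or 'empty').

y

1. propose(0,'y'):  <0:coor t1 ->
2. deliver 0→1:  <1:part t1 ->
3. deliver 1→0:  nop
4. deliver 0→3:  <3:part t1 ->
5. deliver 3→0:  nop
6. deliver 0→2:  <2:part t1 ->
7. deliver 2→0:  nop
8. deliver 0→4:  <4:part t1 ->
9. deliver 4→0:  <0:coor t1 y>
10. deliver 0→2:  <2:part t1 y>
11. deliver 0→3:  <3:part t1 y>
12. deliver 0→4:  <4:part t1 y>
13. deliver 0→1:  <1:part t1 y>
14. deliver 1→3:  nop
15. propose(0,'y'):  <0:coor t2 y>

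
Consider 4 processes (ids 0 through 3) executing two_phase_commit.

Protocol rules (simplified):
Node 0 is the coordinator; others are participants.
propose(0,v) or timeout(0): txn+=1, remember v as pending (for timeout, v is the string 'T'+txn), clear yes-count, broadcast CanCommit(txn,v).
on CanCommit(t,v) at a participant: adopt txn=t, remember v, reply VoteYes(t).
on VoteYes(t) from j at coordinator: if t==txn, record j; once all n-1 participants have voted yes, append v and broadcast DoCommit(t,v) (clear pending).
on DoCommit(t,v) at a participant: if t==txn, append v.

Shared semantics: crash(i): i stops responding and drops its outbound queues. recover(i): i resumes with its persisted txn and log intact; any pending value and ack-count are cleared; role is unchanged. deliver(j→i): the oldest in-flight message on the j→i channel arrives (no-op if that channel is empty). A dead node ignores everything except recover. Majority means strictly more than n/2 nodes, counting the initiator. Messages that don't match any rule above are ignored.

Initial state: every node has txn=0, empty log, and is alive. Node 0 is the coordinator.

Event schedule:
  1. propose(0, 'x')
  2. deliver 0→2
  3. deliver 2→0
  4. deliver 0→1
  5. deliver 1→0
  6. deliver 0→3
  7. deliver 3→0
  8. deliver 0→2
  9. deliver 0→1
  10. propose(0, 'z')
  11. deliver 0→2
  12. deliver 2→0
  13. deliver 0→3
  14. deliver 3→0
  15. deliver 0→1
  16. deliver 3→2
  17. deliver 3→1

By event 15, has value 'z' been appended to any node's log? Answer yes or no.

no

1. propose(0,'x'):  <0:coor t1 ->
2. deliver 0→2:  <2:part t1 ->
3. deliver 2→0:  nop
4. deliver 0→1:  <1:part t1 ->
5. deliver 1→0:  nop
6. deliver 0→3:  <3:part t1 ->
7. deliver 3→0:  <0:coor t1 x>
8. deliver 0→2:  <2:part t1 x>
9. deliver 0→1:  <1:part t1 x>
10. propose(0,'z'):  <0:coor t2 x>
11. deliver 0→2:  <2:part t2 x>
12. deliver 2→0:  nop
13. deliver 0→3:  <3:part t1 x>
14. deliver 3→0:  nop
15. deliver 0→1:  <1:part t2 x>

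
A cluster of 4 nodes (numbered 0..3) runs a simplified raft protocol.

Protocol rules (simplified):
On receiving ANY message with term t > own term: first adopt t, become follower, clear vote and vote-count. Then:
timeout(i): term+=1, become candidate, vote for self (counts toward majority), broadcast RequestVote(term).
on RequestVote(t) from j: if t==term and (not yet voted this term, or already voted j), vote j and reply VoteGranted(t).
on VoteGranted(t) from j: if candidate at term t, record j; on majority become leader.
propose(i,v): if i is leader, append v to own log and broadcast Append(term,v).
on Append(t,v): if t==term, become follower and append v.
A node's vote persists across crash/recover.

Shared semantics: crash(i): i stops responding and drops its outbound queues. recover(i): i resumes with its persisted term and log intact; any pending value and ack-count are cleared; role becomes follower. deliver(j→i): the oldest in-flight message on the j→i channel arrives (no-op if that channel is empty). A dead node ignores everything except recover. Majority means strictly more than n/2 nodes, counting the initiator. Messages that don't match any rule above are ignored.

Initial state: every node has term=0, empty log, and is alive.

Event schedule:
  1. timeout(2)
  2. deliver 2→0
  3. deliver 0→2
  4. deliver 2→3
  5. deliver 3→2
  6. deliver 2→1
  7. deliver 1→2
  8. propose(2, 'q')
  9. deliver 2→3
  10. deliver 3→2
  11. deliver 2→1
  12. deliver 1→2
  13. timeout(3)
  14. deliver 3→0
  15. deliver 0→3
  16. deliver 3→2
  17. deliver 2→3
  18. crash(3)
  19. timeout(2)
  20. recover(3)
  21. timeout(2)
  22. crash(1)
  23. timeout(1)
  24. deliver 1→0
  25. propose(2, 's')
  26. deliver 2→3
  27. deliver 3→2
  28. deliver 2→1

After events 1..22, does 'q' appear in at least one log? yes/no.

yes

after 1 — timeout(2): n2:cand/t1/[-]
after 2 — deliver 2→0: n0:foll/t1/[-]
after 3 — deliver 0→2: ·
after 4 — deliver 2→3: n3:foll/t1/[-]
after 5 — deliver 3→2: n2:lead/t1/[-]
after 6 — deliver 2→1: n1:foll/t1/[-]
after 7 — deliver 1→2: ·
after 8 — propose(2,'q'): n2:lead/t1/[q]
after 9 — deliver 2→3: n3:foll/t1/[q]
after 10 — deliver 3→2: ·
after 11 — deliver 2→1: n1:foll/t1/[q]
after 12 — deliver 1→2: ·
after 13 — timeout(3): n3:cand/t2/[q]
after 14 — deliver 3→0: n0:foll/t2/[-]
after 15 — deliver 0→3: ·
after 16 — deliver 3→2: n2:foll/t2/[q]
after 17 — deliver 2→3: n3:lead/t2/[q]
after 18 — crash(3): n3:✗lead/t2/[q]
after 19 — timeout(2): n2:cand/t3/[q]
after 20 — recover(3): n3:foll/t2/[q]
after 21 — timeout(2): n2:cand/t4/[q]
after 22 — crash(1): n1:✗foll/t1/[q]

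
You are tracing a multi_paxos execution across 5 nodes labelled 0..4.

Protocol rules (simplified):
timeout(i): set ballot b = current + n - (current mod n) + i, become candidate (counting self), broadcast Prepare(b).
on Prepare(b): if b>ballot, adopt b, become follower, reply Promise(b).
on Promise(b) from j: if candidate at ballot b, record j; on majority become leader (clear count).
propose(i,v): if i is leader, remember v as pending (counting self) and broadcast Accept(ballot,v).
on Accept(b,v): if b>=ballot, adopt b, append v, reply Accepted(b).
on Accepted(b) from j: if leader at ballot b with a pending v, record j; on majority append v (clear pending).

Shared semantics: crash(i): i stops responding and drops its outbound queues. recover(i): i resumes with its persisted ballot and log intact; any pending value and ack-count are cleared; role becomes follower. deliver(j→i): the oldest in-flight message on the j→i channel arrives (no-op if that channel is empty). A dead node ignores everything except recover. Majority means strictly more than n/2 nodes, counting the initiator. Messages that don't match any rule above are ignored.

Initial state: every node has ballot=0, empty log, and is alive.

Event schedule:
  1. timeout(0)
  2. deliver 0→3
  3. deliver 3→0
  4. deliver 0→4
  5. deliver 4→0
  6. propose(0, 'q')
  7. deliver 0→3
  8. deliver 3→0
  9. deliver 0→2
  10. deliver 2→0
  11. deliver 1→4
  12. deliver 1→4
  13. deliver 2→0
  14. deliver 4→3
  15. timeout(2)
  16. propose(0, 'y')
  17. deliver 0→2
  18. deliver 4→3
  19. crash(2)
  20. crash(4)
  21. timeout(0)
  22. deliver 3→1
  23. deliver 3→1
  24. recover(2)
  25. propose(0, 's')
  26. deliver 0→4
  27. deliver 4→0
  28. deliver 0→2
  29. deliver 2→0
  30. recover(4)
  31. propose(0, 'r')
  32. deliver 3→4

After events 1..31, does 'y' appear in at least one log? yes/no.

after 1 — timeout(0): n0:cand/b5/[-]
after 2 — deliver 0→3: n3:foll/b5/[-]
after 3 — deliver 3→0: ·
after 4 — deliver 0→4: n4:foll/b5/[-]
after 5 — deliver 4→0: n0:lead/b5/[-]
after 6 — propose(0,'q'): ·
after 7 — deliver 0→3: n3:foll/b5/[q]
after 8 — deliver 3→0: ·
after 9 — deliver 0→2: n2:foll/b5/[-]
after 10 — deliver 2→0: ·
after 11 — deliver 1→4: ·
after 12 — deliver 1→4: ·
after 13 — deliver 2→0: ·
after 14 — deliver 4→3: ·
after 15 — timeout(2): n2:cand/b12/[-]
after 16 — propose(0,'y'): ·
after 17 — deliver 0→2: ·
after 18 — deliver 4→3: ·
after 19 — crash(2): n2:✗cand/b12/[-]
after 20 — crash(4): n4:✗foll/b5/[-]
after 21 — timeout(0): n0:cand/b10/[-]
after 22 — deliver 3→1: ·
after 23 — deliver 3→1: ·
after 24 — recover(2): n2:foll/b12/[-]
after 25 — propose(0,'s'): ·
after 26 — deliver 0→4: ·
after 27 — deliver 4→0: ·
after 28 — deliver 0→2: ·
after 29 — deliver 2→0: ·
after 30 — recover(4): n4:foll/b5/[-]
after 31 — propose(0,'r'): ·

no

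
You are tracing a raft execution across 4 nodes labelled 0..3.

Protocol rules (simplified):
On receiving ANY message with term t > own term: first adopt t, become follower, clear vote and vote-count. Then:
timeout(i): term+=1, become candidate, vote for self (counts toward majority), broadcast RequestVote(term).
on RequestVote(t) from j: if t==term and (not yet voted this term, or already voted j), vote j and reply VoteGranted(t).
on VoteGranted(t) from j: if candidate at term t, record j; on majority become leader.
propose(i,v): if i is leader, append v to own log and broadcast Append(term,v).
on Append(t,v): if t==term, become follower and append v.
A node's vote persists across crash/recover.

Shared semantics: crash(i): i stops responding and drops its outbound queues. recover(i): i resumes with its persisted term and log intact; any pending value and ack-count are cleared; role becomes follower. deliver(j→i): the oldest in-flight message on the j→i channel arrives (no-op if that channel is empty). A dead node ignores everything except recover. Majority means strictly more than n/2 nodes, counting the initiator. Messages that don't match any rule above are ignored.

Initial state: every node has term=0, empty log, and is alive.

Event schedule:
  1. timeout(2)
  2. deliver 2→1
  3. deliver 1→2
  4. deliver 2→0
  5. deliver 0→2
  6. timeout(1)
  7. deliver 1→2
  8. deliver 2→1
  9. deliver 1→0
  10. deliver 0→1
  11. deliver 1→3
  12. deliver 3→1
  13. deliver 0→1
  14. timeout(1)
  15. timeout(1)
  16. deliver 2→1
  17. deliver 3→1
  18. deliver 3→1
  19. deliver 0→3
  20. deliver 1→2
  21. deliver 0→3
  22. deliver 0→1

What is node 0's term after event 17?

2

after 1 — timeout(2): n2:cand/t1/[-]
after 2 — deliver 2→1: n1:foll/t1/[-]
after 3 — deliver 1→2: ·
after 4 — deliver 2→0: n0:foll/t1/[-]
after 5 — deliver 0→2: n2:lead/t1/[-]
after 6 — timeout(1): n1:cand/t2/[-]
after 7 — deliver 1→2: n2:foll/t2/[-]
after 8 — deliver 2→1: ·
after 9 — deliver 1→0: n0:foll/t2/[-]
after 10 — deliver 0→1: n1:lead/t2/[-]
after 11 — deliver 1→3: n3:foll/t2/[-]
after 12 — deliver 3→1: ·
after 13 — deliver 0→1: ·
after 14 — timeout(1): n1:cand/t3/[-]
after 15 — timeout(1): n1:cand/t4/[-]
after 16 — deliver 2→1: ·
after 17 — deliver 3→1: ·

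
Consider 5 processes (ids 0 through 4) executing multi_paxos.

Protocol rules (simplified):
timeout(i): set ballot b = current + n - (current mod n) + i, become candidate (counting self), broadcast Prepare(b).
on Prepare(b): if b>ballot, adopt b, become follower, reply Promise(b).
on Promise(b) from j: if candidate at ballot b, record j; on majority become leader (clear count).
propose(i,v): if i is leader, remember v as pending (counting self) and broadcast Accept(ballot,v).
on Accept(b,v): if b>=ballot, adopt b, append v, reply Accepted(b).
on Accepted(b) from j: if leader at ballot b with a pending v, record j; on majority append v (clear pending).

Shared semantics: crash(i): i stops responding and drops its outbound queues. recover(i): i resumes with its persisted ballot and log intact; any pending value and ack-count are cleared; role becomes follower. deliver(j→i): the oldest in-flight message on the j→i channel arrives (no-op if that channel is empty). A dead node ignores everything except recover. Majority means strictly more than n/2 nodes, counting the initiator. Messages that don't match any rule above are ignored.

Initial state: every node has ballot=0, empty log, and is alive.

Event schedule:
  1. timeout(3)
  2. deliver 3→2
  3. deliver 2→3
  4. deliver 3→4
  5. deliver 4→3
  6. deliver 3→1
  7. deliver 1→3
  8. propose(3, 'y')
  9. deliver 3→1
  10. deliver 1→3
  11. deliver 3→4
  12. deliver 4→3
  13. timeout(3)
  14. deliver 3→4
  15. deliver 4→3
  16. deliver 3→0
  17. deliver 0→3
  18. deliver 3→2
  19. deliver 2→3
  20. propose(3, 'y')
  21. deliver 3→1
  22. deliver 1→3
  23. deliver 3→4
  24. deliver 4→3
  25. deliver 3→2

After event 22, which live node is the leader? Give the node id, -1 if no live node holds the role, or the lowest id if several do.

3

step 1 timeout(3): 3={cand,b=8,log=-}
step 2 deliver 3→2: 2={foll,b=8,log=-}
step 3 deliver 2→3: —
step 4 deliver 3→4: 4={foll,b=8,log=-}
step 5 deliver 4→3: 3={lead,b=8,log=-}
step 6 deliver 3→1: 1={foll,b=8,log=-}
step 7 deliver 1→3: —
step 8 propose(3,'y'): —
step 9 deliver 3→1: 1={foll,b=8,log=y}
step 10 deliver 1→3: —
step 11 deliver 3→4: 4={foll,b=8,log=y}
step 12 deliver 4→3: 3={lead,b=8,log=y}
step 13 timeout(3): 3={cand,b=13,log=y}
step 14 deliver 3→4: 4={foll,b=13,log=y}
step 15 deliver 4→3: —
step 16 deliver 3→0: 0={foll,b=8,log=-}
step 17 deliver 0→3: —
step 18 deliver 3→2: 2={foll,b=8,log=y}
step 19 deliver 2→3: —
step 20 propose(3,'y'): —
step 21 deliver 3→1: 1={foll,b=13,log=y}
step 22 deliver 1→3: 3={lead,b=13,log=y}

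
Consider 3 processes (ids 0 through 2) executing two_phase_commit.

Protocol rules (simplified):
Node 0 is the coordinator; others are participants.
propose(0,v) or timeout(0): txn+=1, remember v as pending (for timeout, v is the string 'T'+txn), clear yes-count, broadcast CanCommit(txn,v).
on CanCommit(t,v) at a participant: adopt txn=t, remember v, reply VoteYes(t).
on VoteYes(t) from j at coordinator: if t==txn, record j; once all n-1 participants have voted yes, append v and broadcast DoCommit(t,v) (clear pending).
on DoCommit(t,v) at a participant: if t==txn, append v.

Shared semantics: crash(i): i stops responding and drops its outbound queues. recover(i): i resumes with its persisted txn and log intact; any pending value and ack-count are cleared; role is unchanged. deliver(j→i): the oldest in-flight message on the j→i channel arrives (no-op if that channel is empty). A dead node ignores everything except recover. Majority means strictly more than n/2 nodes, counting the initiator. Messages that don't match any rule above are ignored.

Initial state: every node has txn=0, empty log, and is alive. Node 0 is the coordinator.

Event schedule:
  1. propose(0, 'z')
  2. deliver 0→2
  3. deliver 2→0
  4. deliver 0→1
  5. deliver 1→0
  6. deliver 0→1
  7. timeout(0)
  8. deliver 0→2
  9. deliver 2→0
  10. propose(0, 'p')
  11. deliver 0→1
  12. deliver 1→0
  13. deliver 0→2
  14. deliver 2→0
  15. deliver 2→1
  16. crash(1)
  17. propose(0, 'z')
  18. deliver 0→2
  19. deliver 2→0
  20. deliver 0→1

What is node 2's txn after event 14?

2

1. propose(0,'z'):  <0:coor t1 ->
2. deliver 0→2:  <2:part t1 ->
3. deliver 2→0:  nop
4. deliver 0→1:  <1:part t1 ->
5. deliver 1→0:  <0:coor t1 z>
6. deliver 0→1:  <1:part t1 z>
7. timeout(0):  <0:coor t2 z>
8. deliver 0→2:  <2:part t1 z>
9. deliver 2→0:  nop
10. propose(0,'p'):  <0:coor t3 z>
11. deliver 0→1:  <1:part t2 z>
12. deliver 1→0:  nop
13. deliver 0→2:  <2:part t2 z>
14. deliver 2→0:  nop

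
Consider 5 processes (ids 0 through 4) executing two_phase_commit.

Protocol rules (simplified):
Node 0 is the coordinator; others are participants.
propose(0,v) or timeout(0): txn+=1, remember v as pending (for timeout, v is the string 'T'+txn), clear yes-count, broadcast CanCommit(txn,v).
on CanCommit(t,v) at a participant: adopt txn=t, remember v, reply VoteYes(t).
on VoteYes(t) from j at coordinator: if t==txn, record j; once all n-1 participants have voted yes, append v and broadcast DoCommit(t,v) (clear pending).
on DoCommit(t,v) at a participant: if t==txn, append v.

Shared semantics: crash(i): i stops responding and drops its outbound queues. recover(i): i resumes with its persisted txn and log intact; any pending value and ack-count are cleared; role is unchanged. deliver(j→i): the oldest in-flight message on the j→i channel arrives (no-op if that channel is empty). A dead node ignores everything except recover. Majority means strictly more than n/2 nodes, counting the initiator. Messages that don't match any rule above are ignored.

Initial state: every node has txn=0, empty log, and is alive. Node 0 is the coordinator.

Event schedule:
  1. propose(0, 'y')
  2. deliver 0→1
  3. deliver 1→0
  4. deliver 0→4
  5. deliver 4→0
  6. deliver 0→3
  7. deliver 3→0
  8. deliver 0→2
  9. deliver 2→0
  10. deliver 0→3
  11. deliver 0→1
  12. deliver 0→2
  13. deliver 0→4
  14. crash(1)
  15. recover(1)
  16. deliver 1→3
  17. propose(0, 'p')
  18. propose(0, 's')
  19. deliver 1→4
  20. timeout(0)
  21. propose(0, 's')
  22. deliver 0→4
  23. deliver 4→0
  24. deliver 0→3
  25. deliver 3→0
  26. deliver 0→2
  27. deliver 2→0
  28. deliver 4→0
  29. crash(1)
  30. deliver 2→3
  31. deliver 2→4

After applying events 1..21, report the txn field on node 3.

after 1 — propose(0,'y'): n0:coor/t1/[-]
after 2 — deliver 0→1: n1:part/t1/[-]
after 3 — deliver 1→0: ·
after 4 — deliver 0→4: n4:part/t1/[-]
after 5 — deliver 4→0: ·
after 6 — deliver 0→3: n3:part/t1/[-]
after 7 — deliver 3→0: ·
after 8 — deliver 0→2: n2:part/t1/[-]
after 9 — deliver 2→0: n0:coor/t1/[y]
after 10 — deliver 0→3: n3:part/t1/[y]
after 11 — deliver 0→1: n1:part/t1/[y]
after 12 — deliver 0→2: n2:part/t1/[y]
after 13 — deliver 0→4: n4:part/t1/[y]
after 14 — crash(1): n1:✗part/t1/[y]
after 15 — recover(1): n1:part/t1/[y]
after 16 — deliver 1→3: ·
after 17 — propose(0,'p'): n0:coor/t2/[y]
after 18 — propose(0,'s'): n0:coor/t3/[y]
after 19 — deliver 1→4: ·
after 20 — timeout(0): n0:coor/t4/[y]
after 21 — propose(0,'s'): n0:coor/t5/[y]

1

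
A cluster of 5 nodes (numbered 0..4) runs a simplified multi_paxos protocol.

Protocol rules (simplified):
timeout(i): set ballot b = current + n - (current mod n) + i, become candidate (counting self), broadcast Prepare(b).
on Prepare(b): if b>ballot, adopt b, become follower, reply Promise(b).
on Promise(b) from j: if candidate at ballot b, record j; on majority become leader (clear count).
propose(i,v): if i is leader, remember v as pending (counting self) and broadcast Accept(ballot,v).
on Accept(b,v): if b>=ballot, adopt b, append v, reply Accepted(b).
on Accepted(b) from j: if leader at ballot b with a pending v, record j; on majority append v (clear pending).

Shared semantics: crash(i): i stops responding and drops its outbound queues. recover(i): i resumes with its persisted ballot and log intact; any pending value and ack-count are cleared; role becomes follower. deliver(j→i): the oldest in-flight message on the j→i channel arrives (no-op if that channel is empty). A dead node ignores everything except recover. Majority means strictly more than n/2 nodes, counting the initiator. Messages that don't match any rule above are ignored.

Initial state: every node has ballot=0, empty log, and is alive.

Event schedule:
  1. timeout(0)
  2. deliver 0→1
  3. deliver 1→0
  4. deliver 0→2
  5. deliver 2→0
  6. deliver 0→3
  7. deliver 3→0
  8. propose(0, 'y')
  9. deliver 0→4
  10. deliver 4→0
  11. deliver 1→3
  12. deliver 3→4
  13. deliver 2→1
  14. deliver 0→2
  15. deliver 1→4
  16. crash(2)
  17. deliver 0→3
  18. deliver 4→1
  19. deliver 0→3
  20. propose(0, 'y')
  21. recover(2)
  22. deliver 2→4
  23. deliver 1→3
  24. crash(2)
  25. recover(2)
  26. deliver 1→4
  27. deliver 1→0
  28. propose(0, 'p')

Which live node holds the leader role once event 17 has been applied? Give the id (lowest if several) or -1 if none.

0

step 1 timeout(0): 0={cand,b=5,log=-}
step 2 deliver 0→1: 1={foll,b=5,log=-}
step 3 deliver 1→0: —
step 4 deliver 0→2: 2={foll,b=5,log=-}
step 5 deliver 2→0: 0={lead,b=5,log=-}
step 6 deliver 0→3: 3={foll,b=5,log=-}
step 7 deliver 3→0: —
step 8 propose(0,'y'): —
step 9 deliver 0→4: 4={foll,b=5,log=-}
step 10 deliver 4→0: —
step 11 deliver 1→3: —
step 12 deliver 3→4: —
step 13 deliver 2→1: —
step 14 deliver 0→2: 2={foll,b=5,log=y}
step 15 deliver 1→4: —
step 16 crash(2): 2={✗foll,b=5,log=y}
step 17 deliver 0→3: 3={foll,b=5,log=y}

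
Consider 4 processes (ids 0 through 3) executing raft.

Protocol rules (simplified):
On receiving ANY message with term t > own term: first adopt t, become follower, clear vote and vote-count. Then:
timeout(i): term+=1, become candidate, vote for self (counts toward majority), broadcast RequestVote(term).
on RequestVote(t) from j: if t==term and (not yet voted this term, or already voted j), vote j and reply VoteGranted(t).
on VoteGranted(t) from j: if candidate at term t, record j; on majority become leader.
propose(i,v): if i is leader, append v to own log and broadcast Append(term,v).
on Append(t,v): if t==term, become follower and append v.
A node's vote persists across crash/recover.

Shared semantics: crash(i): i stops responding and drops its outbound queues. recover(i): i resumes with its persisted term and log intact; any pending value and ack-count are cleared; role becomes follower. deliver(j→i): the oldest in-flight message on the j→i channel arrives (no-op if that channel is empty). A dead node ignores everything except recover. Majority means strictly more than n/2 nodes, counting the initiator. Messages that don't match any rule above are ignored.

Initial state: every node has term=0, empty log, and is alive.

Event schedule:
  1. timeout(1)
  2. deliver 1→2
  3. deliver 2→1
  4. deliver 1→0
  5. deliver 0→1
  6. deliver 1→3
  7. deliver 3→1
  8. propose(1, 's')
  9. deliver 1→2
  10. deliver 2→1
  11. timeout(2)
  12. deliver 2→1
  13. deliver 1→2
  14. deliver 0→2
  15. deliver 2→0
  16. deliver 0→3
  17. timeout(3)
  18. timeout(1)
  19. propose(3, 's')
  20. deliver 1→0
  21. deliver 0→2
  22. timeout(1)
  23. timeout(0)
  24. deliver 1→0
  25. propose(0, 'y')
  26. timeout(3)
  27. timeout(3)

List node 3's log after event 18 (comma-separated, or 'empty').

[1] timeout(1) → N1(cand t1 [-])
[2] deliver 1→2 → N2(foll t1 [-])
[3] deliver 2→1 → ∅
[4] deliver 1→0 → N0(foll t1 [-])
[5] deliver 0→1 → N1(lead t1 [-])
[6] deliver 1→3 → N3(foll t1 [-])
[7] deliver 3→1 → ∅
[8] propose(1,'s') → N1(lead t1 [s])
[9] deliver 1→2 → N2(foll t1 [s])
[10] deliver 2→1 → ∅
[11] timeout(2) → N2(cand t2 [s])
[12] deliver 2→1 → N1(foll t2 [s])
[13] deliver 1→2 → ∅
[14] deliver 0→2 → ∅
[15] deliver 2→0 → N0(foll t2 [-])
[16] deliver 0→3 → ∅
[17] timeout(3) → N3(cand t2 [-])
[18] timeout(1) → N1(cand t3 [s])

empty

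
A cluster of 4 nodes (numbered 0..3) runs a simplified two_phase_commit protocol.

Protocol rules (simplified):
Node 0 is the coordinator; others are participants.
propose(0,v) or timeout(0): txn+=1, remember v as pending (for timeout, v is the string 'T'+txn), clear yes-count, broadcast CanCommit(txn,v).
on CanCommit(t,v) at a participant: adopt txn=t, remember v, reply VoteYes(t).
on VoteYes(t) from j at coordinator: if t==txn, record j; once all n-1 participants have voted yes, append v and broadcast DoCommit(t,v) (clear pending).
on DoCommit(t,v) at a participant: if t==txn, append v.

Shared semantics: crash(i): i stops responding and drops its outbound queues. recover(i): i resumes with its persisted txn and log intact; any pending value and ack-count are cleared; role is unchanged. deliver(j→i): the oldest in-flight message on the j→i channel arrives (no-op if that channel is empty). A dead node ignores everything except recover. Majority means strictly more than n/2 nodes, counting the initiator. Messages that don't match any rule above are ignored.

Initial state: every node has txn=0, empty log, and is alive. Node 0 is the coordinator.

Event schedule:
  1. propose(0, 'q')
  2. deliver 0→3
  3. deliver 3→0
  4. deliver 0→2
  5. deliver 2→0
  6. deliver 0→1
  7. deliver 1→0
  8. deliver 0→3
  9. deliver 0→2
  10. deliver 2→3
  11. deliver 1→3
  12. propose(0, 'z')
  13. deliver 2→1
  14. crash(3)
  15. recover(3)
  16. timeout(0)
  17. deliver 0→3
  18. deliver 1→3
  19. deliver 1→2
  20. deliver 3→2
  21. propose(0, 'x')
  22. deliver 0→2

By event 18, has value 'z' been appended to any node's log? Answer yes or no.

1. propose(0,'q'):  <0:coor t1 ->
2. deliver 0→3:  <3:part t1 ->
3. deliver 3→0:  nop
4. deliver 0→2:  <2:part t1 ->
5. deliver 2→0:  nop
6. deliver 0→1:  <1:part t1 ->
7. deliver 1→0:  <0:coor t1 q>
8. deliver 0→3:  <3:part t1 q>
9. deliver 0→2:  <2:part t1 q>
10. deliver 2→3:  nop
11. deliver 1→3:  nop
12. propose(0,'z'):  <0:coor t2 q>
13. deliver 2→1:  nop
14. crash(3):  <3:✗part t1 q>
15. recover(3):  <3:part t1 q>
16. timeout(0):  <0:coor t3 q>
17. deliver 0→3:  <3:part t2 q>
18. deliver 1→3:  nop

no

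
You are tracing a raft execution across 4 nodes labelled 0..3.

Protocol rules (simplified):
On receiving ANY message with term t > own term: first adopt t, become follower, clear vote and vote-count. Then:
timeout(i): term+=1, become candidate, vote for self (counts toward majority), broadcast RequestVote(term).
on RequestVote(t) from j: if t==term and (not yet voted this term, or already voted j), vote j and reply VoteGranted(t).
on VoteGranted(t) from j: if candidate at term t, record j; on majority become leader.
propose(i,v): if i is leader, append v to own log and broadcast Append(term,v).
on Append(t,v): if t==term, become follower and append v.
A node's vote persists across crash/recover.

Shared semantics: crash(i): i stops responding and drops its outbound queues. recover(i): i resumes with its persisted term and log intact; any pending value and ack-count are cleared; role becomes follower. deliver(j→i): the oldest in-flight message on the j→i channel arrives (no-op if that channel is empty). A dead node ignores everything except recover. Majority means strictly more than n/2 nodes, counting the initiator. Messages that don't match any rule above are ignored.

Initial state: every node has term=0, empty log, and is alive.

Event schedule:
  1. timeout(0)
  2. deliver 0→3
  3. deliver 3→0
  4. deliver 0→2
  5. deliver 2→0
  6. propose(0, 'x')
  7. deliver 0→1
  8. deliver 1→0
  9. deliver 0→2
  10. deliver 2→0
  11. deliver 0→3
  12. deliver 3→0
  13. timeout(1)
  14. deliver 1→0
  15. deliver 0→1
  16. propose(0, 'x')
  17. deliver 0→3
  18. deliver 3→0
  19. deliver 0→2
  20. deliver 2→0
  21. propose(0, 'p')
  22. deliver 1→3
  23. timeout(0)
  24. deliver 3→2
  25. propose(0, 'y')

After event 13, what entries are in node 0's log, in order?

x

1. timeout(0):  <0:cand t1 ->
2. deliver 0→3:  <3:foll t1 ->
3. deliver 3→0:  nop
4. deliver 0→2:  <2:foll t1 ->
5. deliver 2→0:  <0:lead t1 ->
6. propose(0,'x'):  <0:lead t1 x>
7. deliver 0→1:  <1:foll t1 ->
8. deliver 1→0:  nop
9. deliver 0→2:  <2:foll t1 x>
10. deliver 2→0:  nop
11. deliver 0→3:  <3:foll t1 x>
12. deliver 3→0:  nop
13. timeout(1):  <1:cand t2 ->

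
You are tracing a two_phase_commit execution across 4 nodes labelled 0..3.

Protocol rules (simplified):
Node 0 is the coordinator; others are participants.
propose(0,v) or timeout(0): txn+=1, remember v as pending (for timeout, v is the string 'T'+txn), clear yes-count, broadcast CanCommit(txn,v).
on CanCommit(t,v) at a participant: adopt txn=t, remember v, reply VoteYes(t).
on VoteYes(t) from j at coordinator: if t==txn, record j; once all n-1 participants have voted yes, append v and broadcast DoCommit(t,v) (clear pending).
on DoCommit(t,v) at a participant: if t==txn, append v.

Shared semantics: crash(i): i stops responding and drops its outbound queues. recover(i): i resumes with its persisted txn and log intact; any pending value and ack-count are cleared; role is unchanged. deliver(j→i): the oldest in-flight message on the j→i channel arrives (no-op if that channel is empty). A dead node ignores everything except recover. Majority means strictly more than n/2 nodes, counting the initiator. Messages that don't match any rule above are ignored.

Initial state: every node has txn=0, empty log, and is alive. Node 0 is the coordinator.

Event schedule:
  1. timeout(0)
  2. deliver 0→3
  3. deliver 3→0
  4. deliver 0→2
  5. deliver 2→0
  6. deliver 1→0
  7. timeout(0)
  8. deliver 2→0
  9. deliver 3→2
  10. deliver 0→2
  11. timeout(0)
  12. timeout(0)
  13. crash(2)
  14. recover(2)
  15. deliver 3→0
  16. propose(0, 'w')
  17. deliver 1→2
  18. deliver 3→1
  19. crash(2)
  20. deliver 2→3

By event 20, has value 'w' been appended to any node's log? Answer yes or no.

no

step 1 timeout(0): 0={coor,t=1,log=-}
step 2 deliver 0→3: 3={part,t=1,log=-}
step 3 deliver 3→0: —
step 4 deliver 0→2: 2={part,t=1,log=-}
step 5 deliver 2→0: —
step 6 deliver 1→0: —
step 7 timeout(0): 0={coor,t=2,log=-}
step 8 deliver 2→0: —
step 9 deliver 3→2: —
step 10 deliver 0→2: 2={part,t=2,log=-}
step 11 timeout(0): 0={coor,t=3,log=-}
step 12 timeout(0): 0={coor,t=4,log=-}
step 13 crash(2): 2={✗part,t=2,log=-}
step 14 recover(2): 2={part,t=2,log=-}
step 15 deliver 3→0: —
step 16 propose(0,'w'): 0={coor,t=5,log=-}
step 17 deliver 1→2: —
step 18 deliver 3→1: —
step 19 crash(2): 2={✗part,t=2,log=-}
step 20 deliver 2→3: —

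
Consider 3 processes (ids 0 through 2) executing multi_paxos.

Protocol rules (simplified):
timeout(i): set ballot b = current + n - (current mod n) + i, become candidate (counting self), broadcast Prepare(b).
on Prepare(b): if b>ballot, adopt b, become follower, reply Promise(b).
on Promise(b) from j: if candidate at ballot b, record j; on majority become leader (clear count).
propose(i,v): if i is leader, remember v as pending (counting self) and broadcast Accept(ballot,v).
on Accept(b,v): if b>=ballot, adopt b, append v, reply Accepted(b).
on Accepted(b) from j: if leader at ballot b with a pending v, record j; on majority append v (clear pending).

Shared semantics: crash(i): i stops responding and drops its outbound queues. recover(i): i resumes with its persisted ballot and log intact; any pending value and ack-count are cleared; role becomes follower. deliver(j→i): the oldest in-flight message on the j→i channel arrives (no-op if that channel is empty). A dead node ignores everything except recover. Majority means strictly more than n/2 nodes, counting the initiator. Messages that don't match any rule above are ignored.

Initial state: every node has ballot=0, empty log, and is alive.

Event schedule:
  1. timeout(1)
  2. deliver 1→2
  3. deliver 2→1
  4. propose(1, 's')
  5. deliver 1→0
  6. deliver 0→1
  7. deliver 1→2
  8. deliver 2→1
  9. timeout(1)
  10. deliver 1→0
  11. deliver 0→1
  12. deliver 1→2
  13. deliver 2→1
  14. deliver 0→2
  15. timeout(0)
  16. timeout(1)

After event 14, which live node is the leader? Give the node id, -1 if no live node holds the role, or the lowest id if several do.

step 1 timeout(1): 1={cand,b=4,log=-}
step 2 deliver 1→2: 2={foll,b=4,log=-}
step 3 deliver 2→1: 1={lead,b=4,log=-}
step 4 propose(1,'s'): —
step 5 deliver 1→0: 0={foll,b=4,log=-}
step 6 deliver 0→1: —
step 7 deliver 1→2: 2={foll,b=4,log=s}
step 8 deliver 2→1: 1={lead,b=4,log=s}
step 9 timeout(1): 1={cand,b=7,log=s}
step 10 deliver 1→0: 0={foll,b=4,log=s}
step 11 deliver 0→1: —
step 12 deliver 1→2: 2={foll,b=7,log=s}
step 13 deliver 2→1: 1={lead,b=7,log=s}
step 14 deliver 0→2: —

1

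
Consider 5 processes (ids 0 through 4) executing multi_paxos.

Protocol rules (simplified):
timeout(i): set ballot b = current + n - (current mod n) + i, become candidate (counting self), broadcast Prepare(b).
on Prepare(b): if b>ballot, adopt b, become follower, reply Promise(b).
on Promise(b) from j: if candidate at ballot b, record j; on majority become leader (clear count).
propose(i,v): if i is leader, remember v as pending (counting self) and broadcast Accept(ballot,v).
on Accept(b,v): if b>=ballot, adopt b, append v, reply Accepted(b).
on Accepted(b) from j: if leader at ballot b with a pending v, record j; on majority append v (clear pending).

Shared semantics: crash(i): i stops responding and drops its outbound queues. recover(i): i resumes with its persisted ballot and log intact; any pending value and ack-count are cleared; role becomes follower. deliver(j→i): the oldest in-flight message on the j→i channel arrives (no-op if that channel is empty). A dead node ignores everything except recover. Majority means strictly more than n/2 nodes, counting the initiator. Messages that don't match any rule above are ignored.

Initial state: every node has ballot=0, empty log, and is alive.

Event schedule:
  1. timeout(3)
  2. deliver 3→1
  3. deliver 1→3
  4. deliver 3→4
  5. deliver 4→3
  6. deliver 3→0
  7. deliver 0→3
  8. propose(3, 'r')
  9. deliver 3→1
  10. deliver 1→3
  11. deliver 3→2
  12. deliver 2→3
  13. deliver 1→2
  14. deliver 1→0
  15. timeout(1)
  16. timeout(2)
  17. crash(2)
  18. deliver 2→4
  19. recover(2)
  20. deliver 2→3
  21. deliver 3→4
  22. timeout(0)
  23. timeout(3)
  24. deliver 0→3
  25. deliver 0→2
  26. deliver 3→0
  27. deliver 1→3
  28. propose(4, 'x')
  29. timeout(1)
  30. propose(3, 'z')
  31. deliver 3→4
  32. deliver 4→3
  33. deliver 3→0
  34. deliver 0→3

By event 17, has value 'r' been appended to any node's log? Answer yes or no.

e1 timeout(3): 3[cand,b=8,-]
e2 deliver 3→1: 1[foll,b=8,-]
e3 deliver 1→3: ·
e4 deliver 3→4: 4[foll,b=8,-]
e5 deliver 4→3: 3[lead,b=8,-]
e6 deliver 3→0: 0[foll,b=8,-]
e7 deliver 0→3: ·
e8 propose(3,'r'): ·
e9 deliver 3→1: 1[foll,b=8,r]
e10 deliver 1→3: ·
e11 deliver 3→2: 2[foll,b=8,-]
e12 deliver 2→3: ·
e13 deliver 1→2: ·
e14 deliver 1→0: ·
e15 timeout(1): 1[cand,b=11,r]
e16 timeout(2): 2[cand,b=12,-]
e17 crash(2): 2[✗cand,b=12,-]

yes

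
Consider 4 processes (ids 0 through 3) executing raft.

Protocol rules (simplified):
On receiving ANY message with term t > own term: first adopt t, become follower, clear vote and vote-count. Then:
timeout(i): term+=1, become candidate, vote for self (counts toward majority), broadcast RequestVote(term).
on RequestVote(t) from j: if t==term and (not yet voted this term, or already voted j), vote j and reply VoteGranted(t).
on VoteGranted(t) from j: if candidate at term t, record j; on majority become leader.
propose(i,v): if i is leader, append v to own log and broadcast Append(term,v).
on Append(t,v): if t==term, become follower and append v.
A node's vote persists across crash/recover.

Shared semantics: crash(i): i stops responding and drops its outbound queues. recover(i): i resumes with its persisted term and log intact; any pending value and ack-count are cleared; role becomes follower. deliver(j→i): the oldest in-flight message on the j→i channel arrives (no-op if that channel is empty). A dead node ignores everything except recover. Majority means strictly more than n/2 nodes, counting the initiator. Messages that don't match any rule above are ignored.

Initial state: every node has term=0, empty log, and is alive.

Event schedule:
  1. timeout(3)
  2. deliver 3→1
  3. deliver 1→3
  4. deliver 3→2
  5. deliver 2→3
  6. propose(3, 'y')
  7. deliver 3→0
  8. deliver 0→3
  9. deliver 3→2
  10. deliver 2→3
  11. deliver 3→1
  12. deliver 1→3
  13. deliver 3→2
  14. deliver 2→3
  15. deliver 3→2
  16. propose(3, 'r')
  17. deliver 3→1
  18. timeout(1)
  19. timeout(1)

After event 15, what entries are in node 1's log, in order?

y

1. timeout(3):  <3:cand t1 ->
2. deliver 3→1:  <1:foll t1 ->
3. deliver 1→3:  nop
4. deliver 3→2:  <2:foll t1 ->
5. deliver 2→3:  <3:lead t1 ->
6. propose(3,'y'):  <3:lead t1 y>
7. deliver 3→0:  <0:foll t1 ->
8. deliver 0→3:  nop
9. deliver 3→2:  <2:foll t1 y>
10. deliver 2→3:  nop
11. deliver 3→1:  <1:foll t1 y>
12. deliver 1→3:  nop
13. deliver 3→2:  nop
14. deliver 2→3:  nop
15. deliver 3→2:  nop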